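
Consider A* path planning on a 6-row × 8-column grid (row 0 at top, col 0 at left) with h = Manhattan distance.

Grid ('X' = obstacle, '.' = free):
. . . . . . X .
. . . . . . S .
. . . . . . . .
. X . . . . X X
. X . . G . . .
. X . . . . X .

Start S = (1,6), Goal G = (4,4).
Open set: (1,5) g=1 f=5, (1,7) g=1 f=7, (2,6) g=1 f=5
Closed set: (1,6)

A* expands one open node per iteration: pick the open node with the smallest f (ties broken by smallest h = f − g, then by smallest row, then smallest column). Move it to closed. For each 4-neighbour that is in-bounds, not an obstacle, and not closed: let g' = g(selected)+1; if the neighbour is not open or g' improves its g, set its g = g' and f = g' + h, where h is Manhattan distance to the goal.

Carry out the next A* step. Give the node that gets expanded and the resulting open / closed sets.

step 1: expand (1,5) (f=5, h=4) → closed; open now [(0,5) g=2 f=7, (1,4) g=2 f=5, (1,7) g=1 f=7, (2,5) g=2 f=5, (2,6) g=1 f=5]

expanded=(1,5); open=[(0,5) g=2 f=7, (1,4) g=2 f=5, (1,7) g=1 f=7, (2,5) g=2 f=5, (2,6) g=1 f=5]; closed=[(1,5), (1,6)]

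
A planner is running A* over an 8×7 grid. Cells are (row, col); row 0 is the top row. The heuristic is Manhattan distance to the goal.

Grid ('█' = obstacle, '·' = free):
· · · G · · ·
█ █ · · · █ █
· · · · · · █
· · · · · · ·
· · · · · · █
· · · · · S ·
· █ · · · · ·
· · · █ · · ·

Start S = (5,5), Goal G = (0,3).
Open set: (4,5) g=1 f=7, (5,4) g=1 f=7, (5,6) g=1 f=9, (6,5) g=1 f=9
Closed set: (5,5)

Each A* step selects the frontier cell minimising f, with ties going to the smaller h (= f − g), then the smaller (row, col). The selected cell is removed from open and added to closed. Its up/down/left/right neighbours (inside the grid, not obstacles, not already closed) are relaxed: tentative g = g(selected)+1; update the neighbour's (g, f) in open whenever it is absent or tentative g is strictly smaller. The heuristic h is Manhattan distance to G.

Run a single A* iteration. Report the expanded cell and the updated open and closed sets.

step 1: expand (4,5) (f=7, h=6) → closed; open now [(3,5) g=2 f=7, (4,4) g=2 f=7, (5,4) g=1 f=7, (5,6) g=1 f=9, (6,5) g=1 f=9]

expanded=(4,5); open=[(3,5) g=2 f=7, (4,4) g=2 f=7, (5,4) g=1 f=7, (5,6) g=1 f=9, (6,5) g=1 f=9]; closed=[(4,5), (5,5)]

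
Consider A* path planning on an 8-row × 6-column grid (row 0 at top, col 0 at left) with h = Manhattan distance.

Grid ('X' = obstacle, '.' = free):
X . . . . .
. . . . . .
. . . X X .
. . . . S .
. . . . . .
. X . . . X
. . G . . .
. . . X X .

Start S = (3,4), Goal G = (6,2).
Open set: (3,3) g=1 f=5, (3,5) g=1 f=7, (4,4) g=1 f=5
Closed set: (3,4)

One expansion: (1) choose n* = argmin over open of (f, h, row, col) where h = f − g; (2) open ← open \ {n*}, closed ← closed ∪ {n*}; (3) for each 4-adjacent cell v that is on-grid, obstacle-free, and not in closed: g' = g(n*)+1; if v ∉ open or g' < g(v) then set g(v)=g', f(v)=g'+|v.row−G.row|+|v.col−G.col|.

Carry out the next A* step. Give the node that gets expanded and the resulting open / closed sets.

expanded=(3,3); open=[(3,2) g=2 f=5, (3,5) g=1 f=7, (4,3) g=2 f=5, (4,4) g=1 f=5]; closed=[(3,3), (3,4)]

step 1: expand (3,3) (f=5, h=4) → closed; open now [(3,2) g=2 f=5, (3,5) g=1 f=7, (4,3) g=2 f=5, (4,4) g=1 f=5]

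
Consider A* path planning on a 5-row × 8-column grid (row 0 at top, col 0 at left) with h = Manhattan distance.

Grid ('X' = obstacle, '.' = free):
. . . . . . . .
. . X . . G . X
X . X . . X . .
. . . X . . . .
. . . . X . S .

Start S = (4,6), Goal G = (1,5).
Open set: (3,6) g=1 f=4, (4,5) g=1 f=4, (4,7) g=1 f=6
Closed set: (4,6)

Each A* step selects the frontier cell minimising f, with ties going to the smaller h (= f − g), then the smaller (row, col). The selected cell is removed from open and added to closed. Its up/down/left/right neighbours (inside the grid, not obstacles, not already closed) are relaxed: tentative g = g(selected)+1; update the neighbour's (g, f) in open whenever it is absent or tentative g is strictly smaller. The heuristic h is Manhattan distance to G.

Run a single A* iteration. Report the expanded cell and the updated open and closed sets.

expanded=(3,6); open=[(2,6) g=2 f=4, (3,5) g=2 f=4, (3,7) g=2 f=6, (4,5) g=1 f=4, (4,7) g=1 f=6]; closed=[(3,6), (4,6)]

step 1: expand (3,6) (f=4, h=3) → closed; open now [(2,6) g=2 f=4, (3,5) g=2 f=4, (3,7) g=2 f=6, (4,5) g=1 f=4, (4,7) g=1 f=6]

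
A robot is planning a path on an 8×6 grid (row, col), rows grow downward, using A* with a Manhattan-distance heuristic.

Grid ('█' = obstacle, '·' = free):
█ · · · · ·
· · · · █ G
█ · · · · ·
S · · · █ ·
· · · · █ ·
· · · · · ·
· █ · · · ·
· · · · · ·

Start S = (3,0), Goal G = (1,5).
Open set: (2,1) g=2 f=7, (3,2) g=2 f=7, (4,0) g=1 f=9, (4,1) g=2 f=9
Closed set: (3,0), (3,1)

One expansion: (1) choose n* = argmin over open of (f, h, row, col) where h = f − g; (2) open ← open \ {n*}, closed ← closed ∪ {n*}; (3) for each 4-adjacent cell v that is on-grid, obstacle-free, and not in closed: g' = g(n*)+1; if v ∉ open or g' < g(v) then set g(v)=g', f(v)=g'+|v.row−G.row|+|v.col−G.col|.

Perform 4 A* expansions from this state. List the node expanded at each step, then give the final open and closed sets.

order=[(2,1) → (1,1) → (1,2) → (1,3)]; open=[(0,1) g=4 f=9, (0,2) g=5 f=9, (0,3) g=6 f=9, (1,0) g=4 f=9, (2,2) g=3 f=7, (2,3) g=6 f=9, (3,2) g=2 f=7, (4,0) g=1 f=9, (4,1) g=2 f=9]; closed=[(1,1), (1,2), (1,3), (2,1), (3,0), (3,1)]

step 1: expand (2,1) (f=7, h=5) → closed; open now [(1,1) g=3 f=7, (2,2) g=3 f=7, (3,2) g=2 f=7, (4,0) g=1 f=9, (4,1) g=2 f=9]
step 2: expand (1,1) (f=7, h=4) → closed; open now [(0,1) g=4 f=9, (1,0) g=4 f=9, (1,2) g=4 f=7, (2,2) g=3 f=7, (3,2) g=2 f=7, (4,0) g=1 f=9, (4,1) g=2 f=9]
step 3: expand (1,2) (f=7, h=3) → closed; open now [(0,1) g=4 f=9, (0,2) g=5 f=9, (1,0) g=4 f=9, (1,3) g=5 f=7, (2,2) g=3 f=7, (3,2) g=2 f=7, (4,0) g=1 f=9, (4,1) g=2 f=9]
step 4: expand (1,3) (f=7, h=2) → closed; open now [(0,1) g=4 f=9, (0,2) g=5 f=9, (0,3) g=6 f=9, (1,0) g=4 f=9, (2,2) g=3 f=7, (2,3) g=6 f=9, (3,2) g=2 f=7, (4,0) g=1 f=9, (4,1) g=2 f=9]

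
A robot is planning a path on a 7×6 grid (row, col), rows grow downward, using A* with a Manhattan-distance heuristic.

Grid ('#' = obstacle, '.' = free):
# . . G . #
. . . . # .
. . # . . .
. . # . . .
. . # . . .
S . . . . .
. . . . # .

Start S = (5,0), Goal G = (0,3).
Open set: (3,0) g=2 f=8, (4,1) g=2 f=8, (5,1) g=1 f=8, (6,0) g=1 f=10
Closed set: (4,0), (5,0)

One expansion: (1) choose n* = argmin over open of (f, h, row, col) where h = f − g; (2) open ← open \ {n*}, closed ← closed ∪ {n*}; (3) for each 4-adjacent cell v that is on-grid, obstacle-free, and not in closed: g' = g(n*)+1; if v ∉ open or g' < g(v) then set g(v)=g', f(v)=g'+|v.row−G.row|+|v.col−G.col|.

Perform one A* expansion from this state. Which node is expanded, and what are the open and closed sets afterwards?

expanded=(3,0); open=[(2,0) g=3 f=8, (3,1) g=3 f=8, (4,1) g=2 f=8, (5,1) g=1 f=8, (6,0) g=1 f=10]; closed=[(3,0), (4,0), (5,0)]

step 1: expand (3,0) (f=8, h=6) → closed; open now [(2,0) g=3 f=8, (3,1) g=3 f=8, (4,1) g=2 f=8, (5,1) g=1 f=8, (6,0) g=1 f=10]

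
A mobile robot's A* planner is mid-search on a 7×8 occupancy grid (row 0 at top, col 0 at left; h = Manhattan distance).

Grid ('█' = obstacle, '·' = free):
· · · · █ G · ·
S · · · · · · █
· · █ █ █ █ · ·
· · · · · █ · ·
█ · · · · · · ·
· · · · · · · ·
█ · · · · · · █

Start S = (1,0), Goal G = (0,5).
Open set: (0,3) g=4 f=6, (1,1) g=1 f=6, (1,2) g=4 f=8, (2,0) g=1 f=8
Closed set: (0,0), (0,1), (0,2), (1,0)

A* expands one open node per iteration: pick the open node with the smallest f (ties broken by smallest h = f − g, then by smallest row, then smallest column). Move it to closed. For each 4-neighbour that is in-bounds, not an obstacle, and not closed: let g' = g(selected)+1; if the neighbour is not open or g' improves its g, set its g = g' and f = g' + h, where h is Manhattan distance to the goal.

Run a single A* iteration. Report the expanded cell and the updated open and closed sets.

step 1: expand (0,3) (f=6, h=2) → closed; open now [(1,1) g=1 f=6, (1,2) g=4 f=8, (1,3) g=5 f=8, (2,0) g=1 f=8]

expanded=(0,3); open=[(1,1) g=1 f=6, (1,2) g=4 f=8, (1,3) g=5 f=8, (2,0) g=1 f=8]; closed=[(0,0), (0,1), (0,2), (0,3), (1,0)]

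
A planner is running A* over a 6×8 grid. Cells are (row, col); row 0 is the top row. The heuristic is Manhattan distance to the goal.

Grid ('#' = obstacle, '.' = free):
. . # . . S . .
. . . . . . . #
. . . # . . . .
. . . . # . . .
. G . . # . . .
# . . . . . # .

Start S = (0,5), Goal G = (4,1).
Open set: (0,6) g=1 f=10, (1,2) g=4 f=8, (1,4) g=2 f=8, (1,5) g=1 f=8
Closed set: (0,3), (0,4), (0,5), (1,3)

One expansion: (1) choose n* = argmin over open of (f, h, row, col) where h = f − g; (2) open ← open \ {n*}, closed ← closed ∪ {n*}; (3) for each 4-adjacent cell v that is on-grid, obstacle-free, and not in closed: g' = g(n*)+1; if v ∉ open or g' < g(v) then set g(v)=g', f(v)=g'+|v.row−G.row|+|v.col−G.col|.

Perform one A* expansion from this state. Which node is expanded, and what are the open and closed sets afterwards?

step 1: expand (1,2) (f=8, h=4) → closed; open now [(0,6) g=1 f=10, (1,1) g=5 f=8, (1,4) g=2 f=8, (1,5) g=1 f=8, (2,2) g=5 f=8]

expanded=(1,2); open=[(0,6) g=1 f=10, (1,1) g=5 f=8, (1,4) g=2 f=8, (1,5) g=1 f=8, (2,2) g=5 f=8]; closed=[(0,3), (0,4), (0,5), (1,2), (1,3)]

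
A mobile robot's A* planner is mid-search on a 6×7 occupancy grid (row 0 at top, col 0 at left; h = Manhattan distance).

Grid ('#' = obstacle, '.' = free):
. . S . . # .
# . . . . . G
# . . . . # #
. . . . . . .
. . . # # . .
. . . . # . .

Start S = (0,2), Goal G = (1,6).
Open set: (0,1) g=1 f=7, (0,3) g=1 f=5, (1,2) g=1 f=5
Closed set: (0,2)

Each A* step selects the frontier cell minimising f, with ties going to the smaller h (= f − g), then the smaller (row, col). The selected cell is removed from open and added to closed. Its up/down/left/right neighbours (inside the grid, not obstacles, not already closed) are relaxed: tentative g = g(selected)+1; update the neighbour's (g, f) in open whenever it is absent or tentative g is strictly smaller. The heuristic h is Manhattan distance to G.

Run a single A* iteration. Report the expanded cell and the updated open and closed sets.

step 1: expand (0,3) (f=5, h=4) → closed; open now [(0,1) g=1 f=7, (0,4) g=2 f=5, (1,2) g=1 f=5, (1,3) g=2 f=5]

expanded=(0,3); open=[(0,1) g=1 f=7, (0,4) g=2 f=5, (1,2) g=1 f=5, (1,3) g=2 f=5]; closed=[(0,2), (0,3)]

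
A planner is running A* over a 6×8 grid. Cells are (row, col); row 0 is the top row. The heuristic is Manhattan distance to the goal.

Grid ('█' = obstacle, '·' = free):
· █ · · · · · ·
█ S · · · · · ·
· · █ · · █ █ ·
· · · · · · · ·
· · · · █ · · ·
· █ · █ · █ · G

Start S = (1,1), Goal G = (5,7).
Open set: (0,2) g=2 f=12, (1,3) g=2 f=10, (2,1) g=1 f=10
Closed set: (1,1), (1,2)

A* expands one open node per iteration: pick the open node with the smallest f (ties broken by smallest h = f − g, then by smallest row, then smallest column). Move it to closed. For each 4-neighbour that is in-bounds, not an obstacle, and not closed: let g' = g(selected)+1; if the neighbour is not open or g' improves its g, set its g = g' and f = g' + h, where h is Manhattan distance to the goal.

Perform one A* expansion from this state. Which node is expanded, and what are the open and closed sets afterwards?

expanded=(1,3); open=[(0,2) g=2 f=12, (0,3) g=3 f=12, (1,4) g=3 f=10, (2,1) g=1 f=10, (2,3) g=3 f=10]; closed=[(1,1), (1,2), (1,3)]

step 1: expand (1,3) (f=10, h=8) → closed; open now [(0,2) g=2 f=12, (0,3) g=3 f=12, (1,4) g=3 f=10, (2,1) g=1 f=10, (2,3) g=3 f=10]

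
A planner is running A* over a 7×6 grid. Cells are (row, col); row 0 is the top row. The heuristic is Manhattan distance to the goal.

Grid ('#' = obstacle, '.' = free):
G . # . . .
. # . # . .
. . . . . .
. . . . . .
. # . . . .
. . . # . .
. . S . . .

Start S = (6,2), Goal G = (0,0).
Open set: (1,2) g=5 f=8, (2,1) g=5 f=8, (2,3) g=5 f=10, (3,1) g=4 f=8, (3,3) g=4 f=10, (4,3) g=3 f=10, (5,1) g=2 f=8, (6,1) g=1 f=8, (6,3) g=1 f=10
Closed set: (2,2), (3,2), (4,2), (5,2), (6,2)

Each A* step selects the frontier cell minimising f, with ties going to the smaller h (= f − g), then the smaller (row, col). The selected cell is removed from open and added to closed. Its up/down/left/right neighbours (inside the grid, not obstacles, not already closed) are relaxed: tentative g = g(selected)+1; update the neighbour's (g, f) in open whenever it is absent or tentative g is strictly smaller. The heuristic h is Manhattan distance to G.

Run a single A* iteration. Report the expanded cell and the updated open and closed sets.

expanded=(1,2); open=[(2,1) g=5 f=8, (2,3) g=5 f=10, (3,1) g=4 f=8, (3,3) g=4 f=10, (4,3) g=3 f=10, (5,1) g=2 f=8, (6,1) g=1 f=8, (6,3) g=1 f=10]; closed=[(1,2), (2,2), (3,2), (4,2), (5,2), (6,2)]

step 1: expand (1,2) (f=8, h=3) → closed; open now [(2,1) g=5 f=8, (2,3) g=5 f=10, (3,1) g=4 f=8, (3,3) g=4 f=10, (4,3) g=3 f=10, (5,1) g=2 f=8, (6,1) g=1 f=8, (6,3) g=1 f=10]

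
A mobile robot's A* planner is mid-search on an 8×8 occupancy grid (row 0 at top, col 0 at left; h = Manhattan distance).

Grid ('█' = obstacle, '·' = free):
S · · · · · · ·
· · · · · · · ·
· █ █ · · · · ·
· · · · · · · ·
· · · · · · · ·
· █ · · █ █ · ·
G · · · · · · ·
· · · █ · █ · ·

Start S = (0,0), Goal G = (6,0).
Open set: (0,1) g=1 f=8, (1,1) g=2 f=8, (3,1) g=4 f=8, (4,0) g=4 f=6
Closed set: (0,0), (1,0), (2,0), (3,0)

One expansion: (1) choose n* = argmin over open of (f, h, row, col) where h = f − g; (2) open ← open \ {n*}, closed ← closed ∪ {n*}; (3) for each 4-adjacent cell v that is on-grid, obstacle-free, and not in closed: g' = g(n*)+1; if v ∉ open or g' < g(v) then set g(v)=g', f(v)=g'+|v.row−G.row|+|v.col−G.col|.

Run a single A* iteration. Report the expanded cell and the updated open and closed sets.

expanded=(4,0); open=[(0,1) g=1 f=8, (1,1) g=2 f=8, (3,1) g=4 f=8, (4,1) g=5 f=8, (5,0) g=5 f=6]; closed=[(0,0), (1,0), (2,0), (3,0), (4,0)]

step 1: expand (4,0) (f=6, h=2) → closed; open now [(0,1) g=1 f=8, (1,1) g=2 f=8, (3,1) g=4 f=8, (4,1) g=5 f=8, (5,0) g=5 f=6]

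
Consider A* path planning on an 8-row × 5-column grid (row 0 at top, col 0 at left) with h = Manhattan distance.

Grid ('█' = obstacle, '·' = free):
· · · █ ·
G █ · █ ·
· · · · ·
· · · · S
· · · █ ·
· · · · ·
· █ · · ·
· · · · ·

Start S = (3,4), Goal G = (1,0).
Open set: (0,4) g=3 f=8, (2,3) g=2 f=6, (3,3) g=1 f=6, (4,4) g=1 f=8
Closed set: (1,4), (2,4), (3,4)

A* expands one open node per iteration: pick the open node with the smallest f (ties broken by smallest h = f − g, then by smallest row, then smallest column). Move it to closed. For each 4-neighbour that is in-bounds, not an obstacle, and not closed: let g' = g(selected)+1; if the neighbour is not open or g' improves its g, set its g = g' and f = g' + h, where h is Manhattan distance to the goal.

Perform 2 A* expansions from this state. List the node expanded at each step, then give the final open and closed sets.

step 1: expand (2,3) (f=6, h=4) → closed; open now [(0,4) g=3 f=8, (2,2) g=3 f=6, (3,3) g=1 f=6, (4,4) g=1 f=8]
step 2: expand (2,2) (f=6, h=3) → closed; open now [(0,4) g=3 f=8, (1,2) g=4 f=6, (2,1) g=4 f=6, (3,2) g=4 f=8, (3,3) g=1 f=6, (4,4) g=1 f=8]

order=[(2,3) → (2,2)]; open=[(0,4) g=3 f=8, (1,2) g=4 f=6, (2,1) g=4 f=6, (3,2) g=4 f=8, (3,3) g=1 f=6, (4,4) g=1 f=8]; closed=[(1,4), (2,2), (2,3), (2,4), (3,4)]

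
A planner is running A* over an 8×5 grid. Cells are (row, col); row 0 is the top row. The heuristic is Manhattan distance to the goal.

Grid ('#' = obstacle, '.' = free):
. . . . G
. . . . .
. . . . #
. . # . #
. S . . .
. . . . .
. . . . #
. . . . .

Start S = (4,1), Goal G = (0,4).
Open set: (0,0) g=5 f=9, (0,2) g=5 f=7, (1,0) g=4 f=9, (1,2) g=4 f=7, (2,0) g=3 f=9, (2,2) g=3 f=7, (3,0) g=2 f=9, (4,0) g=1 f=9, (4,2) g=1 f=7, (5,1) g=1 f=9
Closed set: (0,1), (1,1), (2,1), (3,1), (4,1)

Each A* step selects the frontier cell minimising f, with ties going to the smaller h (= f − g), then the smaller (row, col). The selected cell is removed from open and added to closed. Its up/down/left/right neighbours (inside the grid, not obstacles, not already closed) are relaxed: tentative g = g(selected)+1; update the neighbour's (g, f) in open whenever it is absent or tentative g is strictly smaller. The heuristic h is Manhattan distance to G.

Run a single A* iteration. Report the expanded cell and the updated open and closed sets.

expanded=(0,2); open=[(0,0) g=5 f=9, (0,3) g=6 f=7, (1,0) g=4 f=9, (1,2) g=4 f=7, (2,0) g=3 f=9, (2,2) g=3 f=7, (3,0) g=2 f=9, (4,0) g=1 f=9, (4,2) g=1 f=7, (5,1) g=1 f=9]; closed=[(0,1), (0,2), (1,1), (2,1), (3,1), (4,1)]

step 1: expand (0,2) (f=7, h=2) → closed; open now [(0,0) g=5 f=9, (0,3) g=6 f=7, (1,0) g=4 f=9, (1,2) g=4 f=7, (2,0) g=3 f=9, (2,2) g=3 f=7, (3,0) g=2 f=9, (4,0) g=1 f=9, (4,2) g=1 f=7, (5,1) g=1 f=9]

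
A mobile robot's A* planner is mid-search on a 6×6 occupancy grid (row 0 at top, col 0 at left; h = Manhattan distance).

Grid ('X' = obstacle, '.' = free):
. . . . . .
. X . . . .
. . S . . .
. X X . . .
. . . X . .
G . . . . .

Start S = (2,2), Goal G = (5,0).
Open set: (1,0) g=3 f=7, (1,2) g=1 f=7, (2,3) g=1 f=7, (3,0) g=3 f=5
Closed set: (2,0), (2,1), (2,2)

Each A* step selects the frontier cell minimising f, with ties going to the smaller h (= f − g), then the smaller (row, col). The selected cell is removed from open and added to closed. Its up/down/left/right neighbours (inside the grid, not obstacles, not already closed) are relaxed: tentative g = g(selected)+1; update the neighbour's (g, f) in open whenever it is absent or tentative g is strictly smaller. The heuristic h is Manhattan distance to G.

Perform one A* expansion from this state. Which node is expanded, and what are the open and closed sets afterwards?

step 1: expand (3,0) (f=5, h=2) → closed; open now [(1,0) g=3 f=7, (1,2) g=1 f=7, (2,3) g=1 f=7, (4,0) g=4 f=5]

expanded=(3,0); open=[(1,0) g=3 f=7, (1,2) g=1 f=7, (2,3) g=1 f=7, (4,0) g=4 f=5]; closed=[(2,0), (2,1), (2,2), (3,0)]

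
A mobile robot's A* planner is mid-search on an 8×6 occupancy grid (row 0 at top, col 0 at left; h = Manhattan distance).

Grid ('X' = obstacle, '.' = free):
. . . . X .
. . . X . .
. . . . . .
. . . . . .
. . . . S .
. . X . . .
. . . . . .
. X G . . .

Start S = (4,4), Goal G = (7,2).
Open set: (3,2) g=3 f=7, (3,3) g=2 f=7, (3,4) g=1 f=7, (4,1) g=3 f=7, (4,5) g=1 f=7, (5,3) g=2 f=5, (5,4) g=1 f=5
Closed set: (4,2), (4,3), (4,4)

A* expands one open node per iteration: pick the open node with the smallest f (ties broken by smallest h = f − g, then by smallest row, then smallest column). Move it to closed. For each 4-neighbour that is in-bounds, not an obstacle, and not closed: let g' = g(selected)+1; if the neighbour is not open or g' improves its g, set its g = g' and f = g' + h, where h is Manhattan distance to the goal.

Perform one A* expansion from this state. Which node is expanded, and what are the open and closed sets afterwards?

expanded=(5,3); open=[(3,2) g=3 f=7, (3,3) g=2 f=7, (3,4) g=1 f=7, (4,1) g=3 f=7, (4,5) g=1 f=7, (5,4) g=1 f=5, (6,3) g=3 f=5]; closed=[(4,2), (4,3), (4,4), (5,3)]

step 1: expand (5,3) (f=5, h=3) → closed; open now [(3,2) g=3 f=7, (3,3) g=2 f=7, (3,4) g=1 f=7, (4,1) g=3 f=7, (4,5) g=1 f=7, (5,4) g=1 f=5, (6,3) g=3 f=5]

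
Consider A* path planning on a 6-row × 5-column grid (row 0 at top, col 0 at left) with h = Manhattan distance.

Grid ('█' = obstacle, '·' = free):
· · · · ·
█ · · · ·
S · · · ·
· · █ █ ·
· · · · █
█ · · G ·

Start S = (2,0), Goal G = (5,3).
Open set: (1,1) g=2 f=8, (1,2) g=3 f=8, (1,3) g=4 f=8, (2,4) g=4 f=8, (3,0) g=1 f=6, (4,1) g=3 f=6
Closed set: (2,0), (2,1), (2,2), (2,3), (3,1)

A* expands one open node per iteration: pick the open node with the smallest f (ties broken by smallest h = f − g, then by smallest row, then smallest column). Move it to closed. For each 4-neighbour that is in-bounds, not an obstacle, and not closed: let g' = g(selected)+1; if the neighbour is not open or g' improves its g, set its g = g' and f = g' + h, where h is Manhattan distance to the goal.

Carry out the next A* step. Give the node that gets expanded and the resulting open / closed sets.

expanded=(4,1); open=[(1,1) g=2 f=8, (1,2) g=3 f=8, (1,3) g=4 f=8, (2,4) g=4 f=8, (3,0) g=1 f=6, (4,0) g=4 f=8, (4,2) g=4 f=6, (5,1) g=4 f=6]; closed=[(2,0), (2,1), (2,2), (2,3), (3,1), (4,1)]

step 1: expand (4,1) (f=6, h=3) → closed; open now [(1,1) g=2 f=8, (1,2) g=3 f=8, (1,3) g=4 f=8, (2,4) g=4 f=8, (3,0) g=1 f=6, (4,0) g=4 f=8, (4,2) g=4 f=6, (5,1) g=4 f=6]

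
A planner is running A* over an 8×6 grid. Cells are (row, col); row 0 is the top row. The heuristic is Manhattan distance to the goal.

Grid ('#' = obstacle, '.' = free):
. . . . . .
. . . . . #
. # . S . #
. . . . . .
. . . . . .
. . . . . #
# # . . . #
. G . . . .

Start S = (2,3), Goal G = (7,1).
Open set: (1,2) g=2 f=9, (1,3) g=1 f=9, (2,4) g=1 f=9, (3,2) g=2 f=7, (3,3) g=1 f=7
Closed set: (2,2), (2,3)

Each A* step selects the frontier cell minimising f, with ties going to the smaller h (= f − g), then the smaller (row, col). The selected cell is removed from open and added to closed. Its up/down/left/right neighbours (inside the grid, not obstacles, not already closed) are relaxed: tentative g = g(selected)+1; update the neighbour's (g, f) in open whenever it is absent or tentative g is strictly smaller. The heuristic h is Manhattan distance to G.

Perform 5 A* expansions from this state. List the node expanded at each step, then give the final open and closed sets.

order=[(3,2) → (3,1) → (4,1) → (5,1) → (4,2)]; open=[(1,2) g=2 f=9, (1,3) g=1 f=9, (2,4) g=1 f=9, (3,0) g=4 f=9, (3,3) g=1 f=7, (4,0) g=5 f=9, (4,3) g=4 f=9, (5,0) g=6 f=9, (5,2) g=4 f=7]; closed=[(2,2), (2,3), (3,1), (3,2), (4,1), (4,2), (5,1)]

step 1: expand (3,2) (f=7, h=5) → closed; open now [(1,2) g=2 f=9, (1,3) g=1 f=9, (2,4) g=1 f=9, (3,1) g=3 f=7, (3,3) g=1 f=7, (4,2) g=3 f=7]
step 2: expand (3,1) (f=7, h=4) → closed; open now [(1,2) g=2 f=9, (1,3) g=1 f=9, (2,4) g=1 f=9, (3,0) g=4 f=9, (3,3) g=1 f=7, (4,1) g=4 f=7, (4,2) g=3 f=7]
step 3: expand (4,1) (f=7, h=3) → closed; open now [(1,2) g=2 f=9, (1,3) g=1 f=9, (2,4) g=1 f=9, (3,0) g=4 f=9, (3,3) g=1 f=7, (4,0) g=5 f=9, (4,2) g=3 f=7, (5,1) g=5 f=7]
step 4: expand (5,1) (f=7, h=2) → closed; open now [(1,2) g=2 f=9, (1,3) g=1 f=9, (2,4) g=1 f=9, (3,0) g=4 f=9, (3,3) g=1 f=7, (4,0) g=5 f=9, (4,2) g=3 f=7, (5,0) g=6 f=9, (5,2) g=6 f=9]
step 5: expand (4,2) (f=7, h=4) → closed; open now [(1,2) g=2 f=9, (1,3) g=1 f=9, (2,4) g=1 f=9, (3,0) g=4 f=9, (3,3) g=1 f=7, (4,0) g=5 f=9, (4,3) g=4 f=9, (5,0) g=6 f=9, (5,2) g=4 f=7]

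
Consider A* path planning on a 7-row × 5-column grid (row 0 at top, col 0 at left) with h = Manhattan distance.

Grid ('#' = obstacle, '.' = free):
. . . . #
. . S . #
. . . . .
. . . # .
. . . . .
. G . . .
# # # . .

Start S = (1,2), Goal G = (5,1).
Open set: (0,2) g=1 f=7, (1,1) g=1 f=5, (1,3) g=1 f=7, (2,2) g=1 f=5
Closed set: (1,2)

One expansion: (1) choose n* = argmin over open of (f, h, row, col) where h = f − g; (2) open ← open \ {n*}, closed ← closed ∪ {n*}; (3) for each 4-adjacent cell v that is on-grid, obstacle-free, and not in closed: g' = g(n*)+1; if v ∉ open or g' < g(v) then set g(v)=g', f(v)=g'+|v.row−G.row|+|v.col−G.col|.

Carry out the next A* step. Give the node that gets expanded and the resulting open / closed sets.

expanded=(1,1); open=[(0,1) g=2 f=7, (0,2) g=1 f=7, (1,0) g=2 f=7, (1,3) g=1 f=7, (2,1) g=2 f=5, (2,2) g=1 f=5]; closed=[(1,1), (1,2)]

step 1: expand (1,1) (f=5, h=4) → closed; open now [(0,1) g=2 f=7, (0,2) g=1 f=7, (1,0) g=2 f=7, (1,3) g=1 f=7, (2,1) g=2 f=5, (2,2) g=1 f=5]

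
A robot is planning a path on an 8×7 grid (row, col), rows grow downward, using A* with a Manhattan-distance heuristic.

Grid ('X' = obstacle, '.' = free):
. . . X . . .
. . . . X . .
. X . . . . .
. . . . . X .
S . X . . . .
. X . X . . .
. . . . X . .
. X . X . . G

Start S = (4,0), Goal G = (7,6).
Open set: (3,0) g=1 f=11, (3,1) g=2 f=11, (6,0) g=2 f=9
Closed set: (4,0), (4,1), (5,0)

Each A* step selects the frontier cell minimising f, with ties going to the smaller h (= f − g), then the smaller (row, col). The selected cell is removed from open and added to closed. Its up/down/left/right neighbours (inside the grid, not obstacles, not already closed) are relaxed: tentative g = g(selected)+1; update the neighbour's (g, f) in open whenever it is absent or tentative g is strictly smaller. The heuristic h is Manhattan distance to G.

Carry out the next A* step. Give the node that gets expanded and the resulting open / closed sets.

step 1: expand (6,0) (f=9, h=7) → closed; open now [(3,0) g=1 f=11, (3,1) g=2 f=11, (6,1) g=3 f=9, (7,0) g=3 f=9]

expanded=(6,0); open=[(3,0) g=1 f=11, (3,1) g=2 f=11, (6,1) g=3 f=9, (7,0) g=3 f=9]; closed=[(4,0), (4,1), (5,0), (6,0)]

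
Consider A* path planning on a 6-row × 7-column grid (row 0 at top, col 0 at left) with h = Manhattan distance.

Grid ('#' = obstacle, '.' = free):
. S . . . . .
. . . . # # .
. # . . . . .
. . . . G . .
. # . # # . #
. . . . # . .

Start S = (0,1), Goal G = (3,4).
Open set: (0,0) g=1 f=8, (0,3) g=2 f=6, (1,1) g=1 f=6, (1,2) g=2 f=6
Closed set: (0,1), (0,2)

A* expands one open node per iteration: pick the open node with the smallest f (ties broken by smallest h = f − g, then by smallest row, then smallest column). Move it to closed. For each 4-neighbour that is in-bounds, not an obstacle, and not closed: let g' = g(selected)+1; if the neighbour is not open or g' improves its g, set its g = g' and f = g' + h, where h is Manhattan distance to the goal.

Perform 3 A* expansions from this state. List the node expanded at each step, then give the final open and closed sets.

order=[(0,3) → (0,4) → (1,3)]; open=[(0,0) g=1 f=8, (0,5) g=4 f=8, (1,1) g=1 f=6, (1,2) g=2 f=6, (2,3) g=4 f=6]; closed=[(0,1), (0,2), (0,3), (0,4), (1,3)]

step 1: expand (0,3) (f=6, h=4) → closed; open now [(0,0) g=1 f=8, (0,4) g=3 f=6, (1,1) g=1 f=6, (1,2) g=2 f=6, (1,3) g=3 f=6]
step 2: expand (0,4) (f=6, h=3) → closed; open now [(0,0) g=1 f=8, (0,5) g=4 f=8, (1,1) g=1 f=6, (1,2) g=2 f=6, (1,3) g=3 f=6]
step 3: expand (1,3) (f=6, h=3) → closed; open now [(0,0) g=1 f=8, (0,5) g=4 f=8, (1,1) g=1 f=6, (1,2) g=2 f=6, (2,3) g=4 f=6]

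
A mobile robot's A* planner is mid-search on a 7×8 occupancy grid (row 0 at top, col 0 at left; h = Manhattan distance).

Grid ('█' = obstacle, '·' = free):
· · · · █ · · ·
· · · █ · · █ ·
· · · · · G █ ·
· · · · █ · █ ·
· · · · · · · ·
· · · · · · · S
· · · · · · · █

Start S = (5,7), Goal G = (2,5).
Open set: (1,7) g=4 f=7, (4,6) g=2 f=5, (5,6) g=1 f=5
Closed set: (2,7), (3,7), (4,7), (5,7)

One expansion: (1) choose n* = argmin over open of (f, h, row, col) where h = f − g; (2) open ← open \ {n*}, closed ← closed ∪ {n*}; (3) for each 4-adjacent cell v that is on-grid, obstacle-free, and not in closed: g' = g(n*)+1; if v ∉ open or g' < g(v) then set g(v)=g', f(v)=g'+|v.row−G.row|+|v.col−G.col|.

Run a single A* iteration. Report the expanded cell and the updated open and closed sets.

expanded=(4,6); open=[(1,7) g=4 f=7, (4,5) g=3 f=5, (5,6) g=1 f=5]; closed=[(2,7), (3,7), (4,6), (4,7), (5,7)]

step 1: expand (4,6) (f=5, h=3) → closed; open now [(1,7) g=4 f=7, (4,5) g=3 f=5, (5,6) g=1 f=5]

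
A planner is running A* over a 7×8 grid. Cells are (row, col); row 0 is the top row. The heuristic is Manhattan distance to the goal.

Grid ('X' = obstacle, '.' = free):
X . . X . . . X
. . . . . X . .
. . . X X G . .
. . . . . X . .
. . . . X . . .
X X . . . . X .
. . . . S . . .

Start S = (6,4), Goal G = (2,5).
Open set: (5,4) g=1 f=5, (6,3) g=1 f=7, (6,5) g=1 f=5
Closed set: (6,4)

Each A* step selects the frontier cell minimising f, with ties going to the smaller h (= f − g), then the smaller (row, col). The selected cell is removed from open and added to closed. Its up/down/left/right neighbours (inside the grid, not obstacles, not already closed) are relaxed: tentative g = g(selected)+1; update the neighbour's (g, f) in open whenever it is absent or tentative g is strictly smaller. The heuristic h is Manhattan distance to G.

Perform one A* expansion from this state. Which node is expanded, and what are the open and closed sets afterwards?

step 1: expand (5,4) (f=5, h=4) → closed; open now [(5,3) g=2 f=7, (5,5) g=2 f=5, (6,3) g=1 f=7, (6,5) g=1 f=5]

expanded=(5,4); open=[(5,3) g=2 f=7, (5,5) g=2 f=5, (6,3) g=1 f=7, (6,5) g=1 f=5]; closed=[(5,4), (6,4)]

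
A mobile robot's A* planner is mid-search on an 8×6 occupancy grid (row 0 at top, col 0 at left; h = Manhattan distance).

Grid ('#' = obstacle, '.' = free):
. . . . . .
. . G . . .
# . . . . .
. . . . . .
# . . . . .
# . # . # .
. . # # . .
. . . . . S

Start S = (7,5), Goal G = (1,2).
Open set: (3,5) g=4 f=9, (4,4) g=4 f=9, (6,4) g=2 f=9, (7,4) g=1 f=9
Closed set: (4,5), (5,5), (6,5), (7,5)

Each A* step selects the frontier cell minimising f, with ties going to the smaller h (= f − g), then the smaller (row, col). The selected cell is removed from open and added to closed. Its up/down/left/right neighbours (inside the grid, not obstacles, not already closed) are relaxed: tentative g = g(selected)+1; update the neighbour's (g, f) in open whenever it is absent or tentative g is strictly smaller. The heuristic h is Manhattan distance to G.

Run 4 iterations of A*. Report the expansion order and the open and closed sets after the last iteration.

step 1: expand (3,5) (f=9, h=5) → closed; open now [(2,5) g=5 f=9, (3,4) g=5 f=9, (4,4) g=4 f=9, (6,4) g=2 f=9, (7,4) g=1 f=9]
step 2: expand (2,5) (f=9, h=4) → closed; open now [(1,5) g=6 f=9, (2,4) g=6 f=9, (3,4) g=5 f=9, (4,4) g=4 f=9, (6,4) g=2 f=9, (7,4) g=1 f=9]
step 3: expand (1,5) (f=9, h=3) → closed; open now [(0,5) g=7 f=11, (1,4) g=7 f=9, (2,4) g=6 f=9, (3,4) g=5 f=9, (4,4) g=4 f=9, (6,4) g=2 f=9, (7,4) g=1 f=9]
step 4: expand (1,4) (f=9, h=2) → closed; open now [(0,4) g=8 f=11, (0,5) g=7 f=11, (1,3) g=8 f=9, (2,4) g=6 f=9, (3,4) g=5 f=9, (4,4) g=4 f=9, (6,4) g=2 f=9, (7,4) g=1 f=9]

order=[(3,5) → (2,5) → (1,5) → (1,4)]; open=[(0,4) g=8 f=11, (0,5) g=7 f=11, (1,3) g=8 f=9, (2,4) g=6 f=9, (3,4) g=5 f=9, (4,4) g=4 f=9, (6,4) g=2 f=9, (7,4) g=1 f=9]; closed=[(1,4), (1,5), (2,5), (3,5), (4,5), (5,5), (6,5), (7,5)]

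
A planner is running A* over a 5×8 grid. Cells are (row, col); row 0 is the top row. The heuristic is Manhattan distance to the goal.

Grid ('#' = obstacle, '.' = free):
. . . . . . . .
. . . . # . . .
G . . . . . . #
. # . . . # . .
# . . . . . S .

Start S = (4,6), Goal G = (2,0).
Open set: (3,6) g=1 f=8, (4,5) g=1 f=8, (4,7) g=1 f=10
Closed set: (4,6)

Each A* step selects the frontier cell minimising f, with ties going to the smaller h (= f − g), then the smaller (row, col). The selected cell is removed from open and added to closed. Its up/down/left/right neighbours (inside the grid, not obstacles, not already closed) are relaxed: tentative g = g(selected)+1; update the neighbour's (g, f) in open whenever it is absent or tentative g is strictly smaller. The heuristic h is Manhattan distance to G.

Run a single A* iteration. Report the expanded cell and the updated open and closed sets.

expanded=(3,6); open=[(2,6) g=2 f=8, (3,7) g=2 f=10, (4,5) g=1 f=8, (4,7) g=1 f=10]; closed=[(3,6), (4,6)]

step 1: expand (3,6) (f=8, h=7) → closed; open now [(2,6) g=2 f=8, (3,7) g=2 f=10, (4,5) g=1 f=8, (4,7) g=1 f=10]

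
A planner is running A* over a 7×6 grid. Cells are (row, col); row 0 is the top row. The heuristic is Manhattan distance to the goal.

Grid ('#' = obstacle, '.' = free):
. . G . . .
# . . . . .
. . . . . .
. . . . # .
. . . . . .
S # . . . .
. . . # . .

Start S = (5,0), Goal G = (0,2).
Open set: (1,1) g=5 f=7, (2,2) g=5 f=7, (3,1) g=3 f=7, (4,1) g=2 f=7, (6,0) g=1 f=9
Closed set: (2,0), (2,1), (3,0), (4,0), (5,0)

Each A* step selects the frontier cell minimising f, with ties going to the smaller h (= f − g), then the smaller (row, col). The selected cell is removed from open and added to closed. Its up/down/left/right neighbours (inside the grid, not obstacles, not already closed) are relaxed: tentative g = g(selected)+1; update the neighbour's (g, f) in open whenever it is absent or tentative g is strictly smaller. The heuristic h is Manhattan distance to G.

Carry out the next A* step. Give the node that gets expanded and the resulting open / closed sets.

step 1: expand (1,1) (f=7, h=2) → closed; open now [(0,1) g=6 f=7, (1,2) g=6 f=7, (2,2) g=5 f=7, (3,1) g=3 f=7, (4,1) g=2 f=7, (6,0) g=1 f=9]

expanded=(1,1); open=[(0,1) g=6 f=7, (1,2) g=6 f=7, (2,2) g=5 f=7, (3,1) g=3 f=7, (4,1) g=2 f=7, (6,0) g=1 f=9]; closed=[(1,1), (2,0), (2,1), (3,0), (4,0), (5,0)]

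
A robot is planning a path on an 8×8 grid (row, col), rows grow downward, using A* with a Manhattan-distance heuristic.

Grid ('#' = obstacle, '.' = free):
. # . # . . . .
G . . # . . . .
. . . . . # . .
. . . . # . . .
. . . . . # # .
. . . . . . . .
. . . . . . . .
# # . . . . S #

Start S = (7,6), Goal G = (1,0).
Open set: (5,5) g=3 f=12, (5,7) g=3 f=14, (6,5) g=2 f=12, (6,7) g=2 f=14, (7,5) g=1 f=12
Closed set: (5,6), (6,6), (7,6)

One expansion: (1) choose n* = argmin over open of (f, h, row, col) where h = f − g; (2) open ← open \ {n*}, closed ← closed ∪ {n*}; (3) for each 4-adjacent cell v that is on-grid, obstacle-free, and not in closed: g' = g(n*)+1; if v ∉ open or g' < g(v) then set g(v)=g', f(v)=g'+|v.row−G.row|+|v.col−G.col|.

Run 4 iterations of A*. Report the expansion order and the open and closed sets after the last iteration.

step 1: expand (5,5) (f=12, h=9) → closed; open now [(5,4) g=4 f=12, (5,7) g=3 f=14, (6,5) g=2 f=12, (6,7) g=2 f=14, (7,5) g=1 f=12]
step 2: expand (5,4) (f=12, h=8) → closed; open now [(4,4) g=5 f=12, (5,3) g=5 f=12, (5,7) g=3 f=14, (6,4) g=5 f=14, (6,5) g=2 f=12, (6,7) g=2 f=14, (7,5) g=1 f=12]
step 3: expand (4,4) (f=12, h=7) → closed; open now [(4,3) g=6 f=12, (5,3) g=5 f=12, (5,7) g=3 f=14, (6,4) g=5 f=14, (6,5) g=2 f=12, (6,7) g=2 f=14, (7,5) g=1 f=12]
step 4: expand (4,3) (f=12, h=6) → closed; open now [(3,3) g=7 f=12, (4,2) g=7 f=12, (5,3) g=5 f=12, (5,7) g=3 f=14, (6,4) g=5 f=14, (6,5) g=2 f=12, (6,7) g=2 f=14, (7,5) g=1 f=12]

order=[(5,5) → (5,4) → (4,4) → (4,3)]; open=[(3,3) g=7 f=12, (4,2) g=7 f=12, (5,3) g=5 f=12, (5,7) g=3 f=14, (6,4) g=5 f=14, (6,5) g=2 f=12, (6,7) g=2 f=14, (7,5) g=1 f=12]; closed=[(4,3), (4,4), (5,4), (5,5), (5,6), (6,6), (7,6)]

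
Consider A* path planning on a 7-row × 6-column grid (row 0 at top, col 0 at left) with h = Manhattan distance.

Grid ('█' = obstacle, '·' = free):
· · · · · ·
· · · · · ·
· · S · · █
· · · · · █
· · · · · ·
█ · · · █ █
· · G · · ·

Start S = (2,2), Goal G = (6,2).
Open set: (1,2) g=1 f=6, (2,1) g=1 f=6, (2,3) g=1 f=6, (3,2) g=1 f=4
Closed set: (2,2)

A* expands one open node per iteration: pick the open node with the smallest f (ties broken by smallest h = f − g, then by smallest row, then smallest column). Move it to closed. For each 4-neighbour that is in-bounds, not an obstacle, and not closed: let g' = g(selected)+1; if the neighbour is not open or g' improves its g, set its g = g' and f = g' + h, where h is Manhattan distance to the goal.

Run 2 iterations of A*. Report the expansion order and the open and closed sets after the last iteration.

order=[(3,2) → (4,2)]; open=[(1,2) g=1 f=6, (2,1) g=1 f=6, (2,3) g=1 f=6, (3,1) g=2 f=6, (3,3) g=2 f=6, (4,1) g=3 f=6, (4,3) g=3 f=6, (5,2) g=3 f=4]; closed=[(2,2), (3,2), (4,2)]

step 1: expand (3,2) (f=4, h=3) → closed; open now [(1,2) g=1 f=6, (2,1) g=1 f=6, (2,3) g=1 f=6, (3,1) g=2 f=6, (3,3) g=2 f=6, (4,2) g=2 f=4]
step 2: expand (4,2) (f=4, h=2) → closed; open now [(1,2) g=1 f=6, (2,1) g=1 f=6, (2,3) g=1 f=6, (3,1) g=2 f=6, (3,3) g=2 f=6, (4,1) g=3 f=6, (4,3) g=3 f=6, (5,2) g=3 f=4]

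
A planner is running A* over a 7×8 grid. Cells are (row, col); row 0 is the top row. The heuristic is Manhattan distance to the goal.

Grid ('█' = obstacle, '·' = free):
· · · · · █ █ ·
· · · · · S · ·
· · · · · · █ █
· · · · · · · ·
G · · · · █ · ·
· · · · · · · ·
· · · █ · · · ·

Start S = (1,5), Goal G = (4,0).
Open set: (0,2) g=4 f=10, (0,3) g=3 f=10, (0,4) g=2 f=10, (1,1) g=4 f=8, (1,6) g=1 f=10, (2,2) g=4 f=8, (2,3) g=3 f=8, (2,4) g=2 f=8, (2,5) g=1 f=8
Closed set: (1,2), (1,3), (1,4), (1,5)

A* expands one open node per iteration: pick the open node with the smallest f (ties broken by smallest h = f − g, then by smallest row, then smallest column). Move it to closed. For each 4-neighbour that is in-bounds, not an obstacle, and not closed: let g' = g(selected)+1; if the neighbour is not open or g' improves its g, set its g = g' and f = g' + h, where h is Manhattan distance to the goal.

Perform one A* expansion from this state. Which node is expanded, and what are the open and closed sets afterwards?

step 1: expand (1,1) (f=8, h=4) → closed; open now [(0,1) g=5 f=10, (0,2) g=4 f=10, (0,3) g=3 f=10, (0,4) g=2 f=10, (1,0) g=5 f=8, (1,6) g=1 f=10, (2,1) g=5 f=8, (2,2) g=4 f=8, (2,3) g=3 f=8, (2,4) g=2 f=8, (2,5) g=1 f=8]

expanded=(1,1); open=[(0,1) g=5 f=10, (0,2) g=4 f=10, (0,3) g=3 f=10, (0,4) g=2 f=10, (1,0) g=5 f=8, (1,6) g=1 f=10, (2,1) g=5 f=8, (2,2) g=4 f=8, (2,3) g=3 f=8, (2,4) g=2 f=8, (2,5) g=1 f=8]; closed=[(1,1), (1,2), (1,3), (1,4), (1,5)]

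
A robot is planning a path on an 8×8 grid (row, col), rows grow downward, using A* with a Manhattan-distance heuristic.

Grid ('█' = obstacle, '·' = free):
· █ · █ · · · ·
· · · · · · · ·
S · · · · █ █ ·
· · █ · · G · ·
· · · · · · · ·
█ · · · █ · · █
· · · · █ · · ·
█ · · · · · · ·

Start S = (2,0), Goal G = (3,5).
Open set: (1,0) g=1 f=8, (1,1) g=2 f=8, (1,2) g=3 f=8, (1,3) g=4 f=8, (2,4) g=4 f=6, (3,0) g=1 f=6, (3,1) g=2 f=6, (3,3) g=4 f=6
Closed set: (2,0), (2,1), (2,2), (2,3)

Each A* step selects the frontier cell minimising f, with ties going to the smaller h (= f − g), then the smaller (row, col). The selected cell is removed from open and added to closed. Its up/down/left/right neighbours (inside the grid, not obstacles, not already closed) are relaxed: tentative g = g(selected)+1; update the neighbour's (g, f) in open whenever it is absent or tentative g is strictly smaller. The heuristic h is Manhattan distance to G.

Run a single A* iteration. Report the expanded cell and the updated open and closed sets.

expanded=(2,4); open=[(1,0) g=1 f=8, (1,1) g=2 f=8, (1,2) g=3 f=8, (1,3) g=4 f=8, (1,4) g=5 f=8, (3,0) g=1 f=6, (3,1) g=2 f=6, (3,3) g=4 f=6, (3,4) g=5 f=6]; closed=[(2,0), (2,1), (2,2), (2,3), (2,4)]

step 1: expand (2,4) (f=6, h=2) → closed; open now [(1,0) g=1 f=8, (1,1) g=2 f=8, (1,2) g=3 f=8, (1,3) g=4 f=8, (1,4) g=5 f=8, (3,0) g=1 f=6, (3,1) g=2 f=6, (3,3) g=4 f=6, (3,4) g=5 f=6]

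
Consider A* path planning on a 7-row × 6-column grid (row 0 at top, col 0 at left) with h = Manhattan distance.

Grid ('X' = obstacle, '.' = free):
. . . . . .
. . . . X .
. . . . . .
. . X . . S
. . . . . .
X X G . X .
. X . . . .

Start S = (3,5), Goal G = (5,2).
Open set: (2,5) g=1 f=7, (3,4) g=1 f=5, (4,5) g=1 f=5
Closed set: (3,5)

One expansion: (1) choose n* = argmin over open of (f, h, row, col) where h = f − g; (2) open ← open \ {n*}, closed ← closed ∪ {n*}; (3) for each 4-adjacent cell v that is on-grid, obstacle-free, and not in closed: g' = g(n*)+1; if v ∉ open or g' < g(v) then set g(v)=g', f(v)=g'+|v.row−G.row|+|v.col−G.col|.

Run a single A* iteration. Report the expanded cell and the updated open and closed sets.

step 1: expand (3,4) (f=5, h=4) → closed; open now [(2,4) g=2 f=7, (2,5) g=1 f=7, (3,3) g=2 f=5, (4,4) g=2 f=5, (4,5) g=1 f=5]

expanded=(3,4); open=[(2,4) g=2 f=7, (2,5) g=1 f=7, (3,3) g=2 f=5, (4,4) g=2 f=5, (4,5) g=1 f=5]; closed=[(3,4), (3,5)]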